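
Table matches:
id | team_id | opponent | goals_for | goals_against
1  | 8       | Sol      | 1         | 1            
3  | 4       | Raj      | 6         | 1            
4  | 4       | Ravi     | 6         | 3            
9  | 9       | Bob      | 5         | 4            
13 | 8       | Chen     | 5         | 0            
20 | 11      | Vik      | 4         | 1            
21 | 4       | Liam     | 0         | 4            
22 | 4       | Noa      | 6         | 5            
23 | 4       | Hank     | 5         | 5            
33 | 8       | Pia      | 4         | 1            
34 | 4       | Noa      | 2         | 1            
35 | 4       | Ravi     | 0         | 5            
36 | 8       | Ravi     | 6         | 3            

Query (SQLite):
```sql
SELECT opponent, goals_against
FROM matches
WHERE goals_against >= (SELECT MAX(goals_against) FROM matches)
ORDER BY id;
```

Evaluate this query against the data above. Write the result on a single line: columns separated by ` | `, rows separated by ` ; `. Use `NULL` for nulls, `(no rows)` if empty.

Scalar subquery: MAX(goals_against) over all matches rows = 5.
Keep rows where goals_against >= that value.

Noa | 5 ; Hank | 5 ; Ravi | 5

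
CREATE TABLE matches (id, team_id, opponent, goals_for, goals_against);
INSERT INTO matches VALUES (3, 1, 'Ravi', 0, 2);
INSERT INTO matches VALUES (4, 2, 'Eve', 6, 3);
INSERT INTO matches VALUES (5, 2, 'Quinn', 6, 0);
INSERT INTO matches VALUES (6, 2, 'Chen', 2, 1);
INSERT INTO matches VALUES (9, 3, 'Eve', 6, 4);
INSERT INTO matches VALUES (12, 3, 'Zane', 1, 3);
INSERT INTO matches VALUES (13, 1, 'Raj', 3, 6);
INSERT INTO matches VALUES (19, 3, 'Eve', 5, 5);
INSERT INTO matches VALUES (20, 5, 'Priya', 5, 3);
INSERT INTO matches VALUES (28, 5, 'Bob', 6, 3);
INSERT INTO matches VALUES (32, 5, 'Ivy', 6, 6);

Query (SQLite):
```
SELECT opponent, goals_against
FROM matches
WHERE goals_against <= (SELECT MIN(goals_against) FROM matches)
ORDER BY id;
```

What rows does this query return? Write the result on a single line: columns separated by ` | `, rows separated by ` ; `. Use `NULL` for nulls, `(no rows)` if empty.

Quinn | 0

Scalar subquery: MIN(goals_against) over all matches rows = 0.
Keep rows where goals_against <= that value.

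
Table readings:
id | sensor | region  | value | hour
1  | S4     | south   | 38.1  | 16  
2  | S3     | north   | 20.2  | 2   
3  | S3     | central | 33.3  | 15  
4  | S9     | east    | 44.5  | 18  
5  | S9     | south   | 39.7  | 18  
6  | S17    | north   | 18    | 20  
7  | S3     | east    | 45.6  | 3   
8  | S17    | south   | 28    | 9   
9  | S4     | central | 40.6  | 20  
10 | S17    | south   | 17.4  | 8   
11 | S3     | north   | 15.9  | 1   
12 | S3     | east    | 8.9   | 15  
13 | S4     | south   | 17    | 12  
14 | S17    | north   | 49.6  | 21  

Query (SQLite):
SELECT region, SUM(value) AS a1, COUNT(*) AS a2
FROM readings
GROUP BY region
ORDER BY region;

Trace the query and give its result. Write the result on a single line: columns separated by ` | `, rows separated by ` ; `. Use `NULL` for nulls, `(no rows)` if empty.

central | 73.9 | 2 ; east | 99 | 3 ; north | 103.7 | 4 ; south | 140.2 | 5

Group readings by region.
Per group compute: SUM(value), COUNT(*).
  central: ids {3, 9} → SUM(value)=73.9, COUNT(*)=2
  east: ids {4, 7, 12} → SUM(value)=99, COUNT(*)=3
  north: ids {2, 6, 11, 14} → SUM(value)=103.7, COUNT(*)=4
  south: ids {1, 5, 8, 10, 13} → SUM(value)=140.2, COUNT(*)=5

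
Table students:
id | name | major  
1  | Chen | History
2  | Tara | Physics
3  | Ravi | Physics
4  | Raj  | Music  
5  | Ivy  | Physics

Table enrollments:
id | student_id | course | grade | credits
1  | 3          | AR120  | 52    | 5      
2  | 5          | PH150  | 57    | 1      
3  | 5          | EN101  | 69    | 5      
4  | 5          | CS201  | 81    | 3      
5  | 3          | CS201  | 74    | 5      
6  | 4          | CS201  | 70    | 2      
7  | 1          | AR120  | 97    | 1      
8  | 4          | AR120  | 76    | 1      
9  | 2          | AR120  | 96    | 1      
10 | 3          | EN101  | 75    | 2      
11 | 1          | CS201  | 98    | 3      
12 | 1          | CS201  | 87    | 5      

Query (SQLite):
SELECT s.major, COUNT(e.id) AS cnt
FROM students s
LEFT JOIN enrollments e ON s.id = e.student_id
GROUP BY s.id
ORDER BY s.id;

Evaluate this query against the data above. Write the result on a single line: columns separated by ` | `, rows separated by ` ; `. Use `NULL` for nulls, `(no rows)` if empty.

LEFT JOIN keeps every students row; unmatched ones get NULL for enrollments columns.
Group by students.id and compute COUNT(e.id). COUNT(col) of an all-NULL group is 0.
  1: ids {7, 11, 12} → COUNT(e.id)=3
  2: ids {9} → COUNT(e.id)=1
  3: ids {1, 5, 10} → COUNT(e.id)=3
  4: ids {6, 8} → COUNT(e.id)=2
  5: ids {2, 3, 4} → COUNT(e.id)=3

History | 3 ; Physics | 1 ; Physics | 3 ; Music | 2 ; Physics | 3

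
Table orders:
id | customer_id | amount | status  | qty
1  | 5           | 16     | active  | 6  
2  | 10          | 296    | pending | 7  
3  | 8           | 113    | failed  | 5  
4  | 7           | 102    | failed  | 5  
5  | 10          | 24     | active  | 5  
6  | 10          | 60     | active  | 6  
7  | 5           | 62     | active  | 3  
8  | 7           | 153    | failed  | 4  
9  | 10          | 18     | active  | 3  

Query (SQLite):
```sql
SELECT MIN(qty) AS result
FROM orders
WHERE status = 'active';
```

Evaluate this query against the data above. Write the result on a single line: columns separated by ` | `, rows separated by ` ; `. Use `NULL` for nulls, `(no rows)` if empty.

Rows where status='active' → qty values: [6, 5, 6, 3, 3].
MIN of non-NULL values = 3.

3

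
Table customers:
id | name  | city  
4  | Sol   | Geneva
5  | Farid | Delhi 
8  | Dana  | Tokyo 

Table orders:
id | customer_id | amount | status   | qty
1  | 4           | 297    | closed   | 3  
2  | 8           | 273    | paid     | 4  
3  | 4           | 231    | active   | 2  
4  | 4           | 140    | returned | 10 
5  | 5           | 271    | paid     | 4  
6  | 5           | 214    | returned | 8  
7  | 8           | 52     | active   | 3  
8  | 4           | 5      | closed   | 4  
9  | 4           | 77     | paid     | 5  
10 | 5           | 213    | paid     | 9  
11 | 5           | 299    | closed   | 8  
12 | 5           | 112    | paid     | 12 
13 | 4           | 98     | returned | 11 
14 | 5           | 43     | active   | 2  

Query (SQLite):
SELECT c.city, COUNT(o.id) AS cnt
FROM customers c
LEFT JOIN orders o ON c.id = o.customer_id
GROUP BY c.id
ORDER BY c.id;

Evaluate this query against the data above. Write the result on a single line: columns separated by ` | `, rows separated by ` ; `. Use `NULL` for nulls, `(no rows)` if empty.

LEFT JOIN keeps every customers row; unmatched ones get NULL for orders columns.
Group by customers.id and compute COUNT(o.id). COUNT(col) of an all-NULL group is 0.
  4: ids {1, 3, 4, 8, 9, 13} → COUNT(o.id)=6
  5: ids {5, 6, 10, 11, 12, 14} → COUNT(o.id)=6
  8: ids {2, 7} → COUNT(o.id)=2

Geneva | 6 ; Delhi | 6 ; Tokyo | 2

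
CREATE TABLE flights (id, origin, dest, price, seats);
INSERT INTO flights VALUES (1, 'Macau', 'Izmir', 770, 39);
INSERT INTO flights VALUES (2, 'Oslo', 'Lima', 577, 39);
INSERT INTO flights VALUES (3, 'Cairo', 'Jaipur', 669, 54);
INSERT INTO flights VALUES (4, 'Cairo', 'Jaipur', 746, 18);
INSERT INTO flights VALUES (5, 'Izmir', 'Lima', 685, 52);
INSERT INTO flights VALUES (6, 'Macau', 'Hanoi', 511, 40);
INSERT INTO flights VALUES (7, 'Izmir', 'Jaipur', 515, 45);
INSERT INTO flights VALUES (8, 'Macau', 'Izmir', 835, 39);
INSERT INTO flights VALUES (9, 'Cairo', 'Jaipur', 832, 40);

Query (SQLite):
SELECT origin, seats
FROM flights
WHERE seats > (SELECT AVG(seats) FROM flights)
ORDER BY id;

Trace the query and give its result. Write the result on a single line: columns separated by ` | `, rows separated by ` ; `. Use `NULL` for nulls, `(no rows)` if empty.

Scalar subquery: AVG(seats) over all flights rows = 40.666667 (≈; comparison uses full precision).
Keep rows where seats > that value.

Cairo | 54 ; Izmir | 52 ; Izmir | 45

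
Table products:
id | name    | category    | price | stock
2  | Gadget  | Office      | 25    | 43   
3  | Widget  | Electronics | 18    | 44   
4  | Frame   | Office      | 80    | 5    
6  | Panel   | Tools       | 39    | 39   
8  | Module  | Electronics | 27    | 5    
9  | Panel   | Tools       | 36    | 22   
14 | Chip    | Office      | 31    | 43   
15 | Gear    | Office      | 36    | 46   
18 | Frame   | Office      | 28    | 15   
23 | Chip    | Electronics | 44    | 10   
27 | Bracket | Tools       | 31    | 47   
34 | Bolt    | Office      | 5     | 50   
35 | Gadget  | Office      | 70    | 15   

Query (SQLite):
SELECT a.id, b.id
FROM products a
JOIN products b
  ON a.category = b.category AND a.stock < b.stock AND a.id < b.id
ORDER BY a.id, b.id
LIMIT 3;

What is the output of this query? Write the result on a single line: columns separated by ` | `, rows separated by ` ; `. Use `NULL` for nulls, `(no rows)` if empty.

2 | 15 ; 2 | 34 ; 4 | 14

Pairs (a,b) with same category, a.stock < b.stock, a.id < b.id.
category groups: Electronics:{3,8,23} Office:{2,4,14,15,18,34,35} Tools:{6,9,27}
Ordered by (a.id, b.id); first 3.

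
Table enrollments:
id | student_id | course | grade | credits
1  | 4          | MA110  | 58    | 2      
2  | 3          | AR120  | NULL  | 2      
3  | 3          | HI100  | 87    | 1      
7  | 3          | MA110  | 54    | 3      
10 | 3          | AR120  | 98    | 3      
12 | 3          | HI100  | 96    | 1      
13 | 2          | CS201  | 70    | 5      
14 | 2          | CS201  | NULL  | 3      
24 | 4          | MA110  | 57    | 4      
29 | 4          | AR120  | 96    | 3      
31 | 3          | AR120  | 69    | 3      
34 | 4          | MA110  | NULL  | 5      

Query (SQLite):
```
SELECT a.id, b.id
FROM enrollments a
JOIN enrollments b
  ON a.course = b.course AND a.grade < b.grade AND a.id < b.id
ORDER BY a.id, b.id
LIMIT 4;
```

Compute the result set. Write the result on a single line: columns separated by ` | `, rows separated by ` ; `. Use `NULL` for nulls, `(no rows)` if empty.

Pairs (a,b) with same course, a.grade < b.grade, a.id < b.id.
course groups: AR120:{2,10,29,31} CS201:{13,14} HI100:{3,12} MA110:{1,7,24,34}
Ordered by (a.id, b.id); first 4.

3 | 12 ; 7 | 24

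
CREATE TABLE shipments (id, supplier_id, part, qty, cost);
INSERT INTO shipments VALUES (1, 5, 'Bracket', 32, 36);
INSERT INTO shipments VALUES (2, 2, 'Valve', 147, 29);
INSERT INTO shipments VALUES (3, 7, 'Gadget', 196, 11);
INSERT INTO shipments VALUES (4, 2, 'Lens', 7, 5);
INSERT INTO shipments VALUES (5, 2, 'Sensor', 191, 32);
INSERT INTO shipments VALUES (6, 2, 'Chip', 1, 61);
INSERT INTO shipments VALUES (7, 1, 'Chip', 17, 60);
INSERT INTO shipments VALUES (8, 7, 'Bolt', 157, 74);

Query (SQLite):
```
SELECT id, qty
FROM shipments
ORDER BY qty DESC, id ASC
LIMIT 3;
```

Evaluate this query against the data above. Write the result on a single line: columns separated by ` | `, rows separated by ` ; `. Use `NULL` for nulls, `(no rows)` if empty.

3 | 196 ; 5 | 191 ; 8 | 157

Sort by qty desc, tiebreak id asc: (196, id=3), (191, id=5), (157, id=8), (147, id=2), (32, id=1), (17, id=7) …. Take first 3.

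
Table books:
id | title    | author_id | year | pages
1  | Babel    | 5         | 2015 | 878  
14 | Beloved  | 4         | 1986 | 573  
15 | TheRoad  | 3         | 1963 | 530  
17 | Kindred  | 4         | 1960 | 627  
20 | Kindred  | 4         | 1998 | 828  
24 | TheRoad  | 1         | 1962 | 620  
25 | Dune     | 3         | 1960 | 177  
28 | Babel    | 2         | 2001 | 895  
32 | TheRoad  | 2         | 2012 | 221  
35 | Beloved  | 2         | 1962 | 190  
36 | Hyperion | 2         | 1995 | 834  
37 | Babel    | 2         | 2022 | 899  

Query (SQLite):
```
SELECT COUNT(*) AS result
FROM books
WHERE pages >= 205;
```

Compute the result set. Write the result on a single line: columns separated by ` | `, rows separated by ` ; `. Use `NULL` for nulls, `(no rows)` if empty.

10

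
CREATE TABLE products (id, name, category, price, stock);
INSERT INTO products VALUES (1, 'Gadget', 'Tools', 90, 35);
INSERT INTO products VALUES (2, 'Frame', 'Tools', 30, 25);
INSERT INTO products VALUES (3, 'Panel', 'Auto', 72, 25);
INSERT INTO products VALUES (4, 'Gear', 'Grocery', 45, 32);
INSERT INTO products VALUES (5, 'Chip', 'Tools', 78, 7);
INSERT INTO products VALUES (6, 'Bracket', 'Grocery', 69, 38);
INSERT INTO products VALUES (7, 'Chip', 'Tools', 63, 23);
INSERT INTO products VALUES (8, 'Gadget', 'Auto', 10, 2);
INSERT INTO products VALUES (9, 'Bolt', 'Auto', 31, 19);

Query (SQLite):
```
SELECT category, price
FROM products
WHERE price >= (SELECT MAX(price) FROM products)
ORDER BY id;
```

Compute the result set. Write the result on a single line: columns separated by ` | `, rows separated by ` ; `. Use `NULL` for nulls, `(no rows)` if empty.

Scalar subquery: MAX(price) over all products rows = 90.
Keep rows where price >= that value.

Tools | 90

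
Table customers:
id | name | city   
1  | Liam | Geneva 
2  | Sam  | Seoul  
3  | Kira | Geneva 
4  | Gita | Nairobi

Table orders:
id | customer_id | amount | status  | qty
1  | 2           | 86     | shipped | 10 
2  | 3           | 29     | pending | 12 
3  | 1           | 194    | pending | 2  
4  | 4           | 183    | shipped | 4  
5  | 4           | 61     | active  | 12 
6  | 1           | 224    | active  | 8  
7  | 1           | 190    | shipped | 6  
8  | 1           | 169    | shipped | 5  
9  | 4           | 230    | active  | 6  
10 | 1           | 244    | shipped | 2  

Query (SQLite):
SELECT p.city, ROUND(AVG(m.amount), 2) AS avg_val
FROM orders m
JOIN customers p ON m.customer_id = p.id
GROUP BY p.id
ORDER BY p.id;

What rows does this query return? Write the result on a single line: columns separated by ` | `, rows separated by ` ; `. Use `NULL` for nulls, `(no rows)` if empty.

Join each orders row to its customers via customer_id.
Group joined rows by customers.id; compute ROUND(AVG(m.amount), 2) per group.
  1: ids {3, 6, 7, 8, 10} → ROUND(AVG(m.amount), 2)=204.2
  2: ids {1} → ROUND(AVG(m.amount), 2)=86
  3: ids {2} → ROUND(AVG(m.amount), 2)=29
  4: ids {4, 5, 9} → ROUND(AVG(m.amount), 2)=158

Geneva | 204.2 ; Seoul | 86 ; Geneva | 29 ; Nairobi | 158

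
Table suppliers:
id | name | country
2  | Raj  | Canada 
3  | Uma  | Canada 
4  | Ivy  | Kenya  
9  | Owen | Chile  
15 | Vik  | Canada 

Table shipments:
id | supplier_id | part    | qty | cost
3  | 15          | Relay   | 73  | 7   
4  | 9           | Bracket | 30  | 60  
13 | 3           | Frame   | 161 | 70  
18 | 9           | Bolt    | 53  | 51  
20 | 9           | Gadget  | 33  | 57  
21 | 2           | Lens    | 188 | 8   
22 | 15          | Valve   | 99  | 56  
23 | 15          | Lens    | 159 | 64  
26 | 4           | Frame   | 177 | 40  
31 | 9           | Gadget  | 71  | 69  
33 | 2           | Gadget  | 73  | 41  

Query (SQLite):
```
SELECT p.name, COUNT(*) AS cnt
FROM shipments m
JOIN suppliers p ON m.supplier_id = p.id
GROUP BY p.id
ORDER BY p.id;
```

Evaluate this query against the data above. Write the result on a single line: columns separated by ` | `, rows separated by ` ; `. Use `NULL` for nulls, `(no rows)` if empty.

Join each shipments row to its suppliers via supplier_id.
Group joined rows by suppliers.id; compute COUNT(*) per group.
  2: ids {21, 33} → COUNT(*)=2
  3: ids {13} → COUNT(*)=1
  4: ids {26} → COUNT(*)=1
  9: ids {4, 18, 20, 31} → COUNT(*)=4
  15: ids {3, 22, 23} → COUNT(*)=3

Raj | 2 ; Uma | 1 ; Ivy | 1 ; Owen | 4 ; Vik | 3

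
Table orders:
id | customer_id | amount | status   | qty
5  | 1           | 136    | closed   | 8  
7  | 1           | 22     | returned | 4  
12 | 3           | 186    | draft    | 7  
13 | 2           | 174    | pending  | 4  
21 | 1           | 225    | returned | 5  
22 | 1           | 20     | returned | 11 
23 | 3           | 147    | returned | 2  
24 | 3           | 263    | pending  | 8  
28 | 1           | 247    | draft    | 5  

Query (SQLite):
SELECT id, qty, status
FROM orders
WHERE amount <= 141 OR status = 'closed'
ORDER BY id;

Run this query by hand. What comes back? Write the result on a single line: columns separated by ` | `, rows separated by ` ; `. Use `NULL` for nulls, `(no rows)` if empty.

amount <= 141: ids {5, 7, 22}
status = 'closed': ids {5}
Combine with OR.

5 | 8 | closed ; 7 | 4 | returned ; 22 | 11 | returned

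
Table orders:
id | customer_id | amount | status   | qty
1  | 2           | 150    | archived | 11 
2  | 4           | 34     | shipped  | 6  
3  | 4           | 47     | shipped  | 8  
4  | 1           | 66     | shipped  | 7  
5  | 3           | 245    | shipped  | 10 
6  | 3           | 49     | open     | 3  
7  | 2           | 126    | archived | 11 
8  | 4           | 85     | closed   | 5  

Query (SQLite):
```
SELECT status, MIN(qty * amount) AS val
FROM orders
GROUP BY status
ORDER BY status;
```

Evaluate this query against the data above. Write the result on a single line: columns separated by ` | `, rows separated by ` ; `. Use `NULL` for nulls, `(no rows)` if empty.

archived | 1386 ; closed | 425 ; open | 147 ; shipped | 204

For each row compute qty * amount.
Group by status; take MIN of the expression per group.
  archived: ids {1, 7} → MIN(qty * amount)=1386
  closed: ids {8} → MIN(qty * amount)=425
  open: ids {6} → MIN(qty * amount)=147
  shipped: ids {2, 3, 4, 5} → MIN(qty * amount)=204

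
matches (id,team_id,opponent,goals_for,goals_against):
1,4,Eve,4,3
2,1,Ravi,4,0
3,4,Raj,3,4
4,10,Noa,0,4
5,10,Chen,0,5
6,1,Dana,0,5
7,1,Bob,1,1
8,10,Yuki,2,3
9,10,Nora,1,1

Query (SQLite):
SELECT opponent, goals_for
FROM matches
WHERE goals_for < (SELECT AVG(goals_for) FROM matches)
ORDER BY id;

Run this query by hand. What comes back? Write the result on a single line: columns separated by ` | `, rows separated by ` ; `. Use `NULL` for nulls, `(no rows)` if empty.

Noa | 0 ; Chen | 0 ; Dana | 0 ; Bob | 1 ; Nora | 1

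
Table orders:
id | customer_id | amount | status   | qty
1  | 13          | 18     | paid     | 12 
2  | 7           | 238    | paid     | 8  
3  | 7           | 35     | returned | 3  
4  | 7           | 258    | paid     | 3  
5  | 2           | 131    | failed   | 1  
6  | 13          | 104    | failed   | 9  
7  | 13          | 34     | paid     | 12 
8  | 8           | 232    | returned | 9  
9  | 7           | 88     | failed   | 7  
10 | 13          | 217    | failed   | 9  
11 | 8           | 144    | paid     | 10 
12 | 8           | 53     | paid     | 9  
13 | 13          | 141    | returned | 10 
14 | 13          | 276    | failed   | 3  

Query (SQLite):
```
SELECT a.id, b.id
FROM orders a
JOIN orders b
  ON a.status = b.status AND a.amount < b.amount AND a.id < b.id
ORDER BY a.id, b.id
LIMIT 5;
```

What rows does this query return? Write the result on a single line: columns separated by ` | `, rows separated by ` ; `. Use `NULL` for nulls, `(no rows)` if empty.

Pairs (a,b) with same status, a.amount < b.amount, a.id < b.id.
status groups: failed:{5,6,9,10,14} paid:{1,2,4,7,11,12} returned:{3,8,13}
Ordered by (a.id, b.id); first 5.

1 | 2 ; 1 | 4 ; 1 | 7 ; 1 | 11 ; 1 | 12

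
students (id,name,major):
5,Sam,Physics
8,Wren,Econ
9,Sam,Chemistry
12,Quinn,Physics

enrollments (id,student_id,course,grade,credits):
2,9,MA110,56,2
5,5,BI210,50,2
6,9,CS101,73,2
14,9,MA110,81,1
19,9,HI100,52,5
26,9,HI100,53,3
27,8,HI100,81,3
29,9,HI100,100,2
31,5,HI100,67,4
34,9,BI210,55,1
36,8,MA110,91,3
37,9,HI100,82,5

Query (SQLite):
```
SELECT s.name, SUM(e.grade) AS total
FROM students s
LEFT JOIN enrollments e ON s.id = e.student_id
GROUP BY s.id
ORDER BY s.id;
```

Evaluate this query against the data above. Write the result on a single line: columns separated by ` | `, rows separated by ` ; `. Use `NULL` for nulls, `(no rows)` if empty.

LEFT JOIN keeps every students row; unmatched ones get NULL for enrollments columns.
Group by students.id and compute SUM(e.grade). SUM over an all-NULL group is NULL.
  5: ids {5, 31} → SUM(e.grade)=117
  8: ids {27, 36} → SUM(e.grade)=172
  9: ids {2, 6, 14, 19, 26, 29, 34, 37} → SUM(e.grade)=552
  12: ids {—} → SUM(e.grade)=NULL

Sam | 117 ; Wren | 172 ; Sam | 552 ; Quinn | NULL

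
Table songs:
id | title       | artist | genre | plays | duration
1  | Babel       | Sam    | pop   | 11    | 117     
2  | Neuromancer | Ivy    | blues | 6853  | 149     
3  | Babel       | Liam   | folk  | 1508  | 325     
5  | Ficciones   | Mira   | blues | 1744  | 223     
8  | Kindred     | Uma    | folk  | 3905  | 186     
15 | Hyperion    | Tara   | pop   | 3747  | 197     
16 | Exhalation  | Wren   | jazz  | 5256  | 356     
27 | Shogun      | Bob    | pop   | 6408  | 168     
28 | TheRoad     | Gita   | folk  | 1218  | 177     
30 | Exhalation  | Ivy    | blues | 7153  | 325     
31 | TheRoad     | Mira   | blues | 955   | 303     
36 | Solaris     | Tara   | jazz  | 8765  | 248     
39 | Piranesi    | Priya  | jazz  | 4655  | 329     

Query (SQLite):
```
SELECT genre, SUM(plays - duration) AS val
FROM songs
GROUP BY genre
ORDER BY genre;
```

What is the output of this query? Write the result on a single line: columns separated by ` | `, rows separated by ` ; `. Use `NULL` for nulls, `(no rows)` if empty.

blues | 15705 ; folk | 5943 ; jazz | 17743 ; pop | 9684

For each row compute plays - duration.
Group by genre; take SUM of the expression per group.
  blues: ids {2, 5, 30, 31} → SUM(plays - duration)=15705
  folk: ids {3, 8, 28} → SUM(plays - duration)=5943
  jazz: ids {16, 36, 39} → SUM(plays - duration)=17743
  pop: ids {1, 15, 27} → SUM(plays - duration)=9684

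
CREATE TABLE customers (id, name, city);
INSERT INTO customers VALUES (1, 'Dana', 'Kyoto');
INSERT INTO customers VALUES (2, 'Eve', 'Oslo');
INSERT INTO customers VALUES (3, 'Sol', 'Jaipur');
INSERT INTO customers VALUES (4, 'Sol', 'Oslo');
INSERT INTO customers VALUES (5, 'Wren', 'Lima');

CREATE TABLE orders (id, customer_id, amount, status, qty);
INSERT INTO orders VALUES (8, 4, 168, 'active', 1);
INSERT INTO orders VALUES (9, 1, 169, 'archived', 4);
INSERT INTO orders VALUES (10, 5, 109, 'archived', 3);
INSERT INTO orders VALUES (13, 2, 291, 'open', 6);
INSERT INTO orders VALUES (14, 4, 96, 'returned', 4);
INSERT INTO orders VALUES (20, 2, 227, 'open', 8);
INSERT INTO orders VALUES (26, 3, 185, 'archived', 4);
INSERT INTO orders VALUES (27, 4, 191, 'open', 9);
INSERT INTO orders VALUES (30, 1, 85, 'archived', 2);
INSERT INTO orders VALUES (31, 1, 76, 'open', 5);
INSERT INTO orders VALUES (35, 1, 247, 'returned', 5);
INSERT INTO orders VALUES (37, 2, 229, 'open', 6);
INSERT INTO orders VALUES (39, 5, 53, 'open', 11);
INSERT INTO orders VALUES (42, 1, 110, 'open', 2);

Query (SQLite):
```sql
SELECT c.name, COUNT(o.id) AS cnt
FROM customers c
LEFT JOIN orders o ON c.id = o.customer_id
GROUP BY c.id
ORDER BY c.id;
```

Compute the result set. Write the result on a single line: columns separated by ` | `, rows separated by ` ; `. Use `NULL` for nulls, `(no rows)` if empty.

Dana | 5 ; Eve | 3 ; Sol | 1 ; Sol | 3 ; Wren | 2

LEFT JOIN keeps every customers row; unmatched ones get NULL for orders columns.
Group by customers.id and compute COUNT(o.id). COUNT(col) of an all-NULL group is 0.
  1: ids {9, 30, 31, 35, 42} → COUNT(o.id)=5
  2: ids {13, 20, 37} → COUNT(o.id)=3
  3: ids {26} → COUNT(o.id)=1
  4: ids {8, 14, 27} → COUNT(o.id)=3
  5: ids {10, 39} → COUNT(o.id)=2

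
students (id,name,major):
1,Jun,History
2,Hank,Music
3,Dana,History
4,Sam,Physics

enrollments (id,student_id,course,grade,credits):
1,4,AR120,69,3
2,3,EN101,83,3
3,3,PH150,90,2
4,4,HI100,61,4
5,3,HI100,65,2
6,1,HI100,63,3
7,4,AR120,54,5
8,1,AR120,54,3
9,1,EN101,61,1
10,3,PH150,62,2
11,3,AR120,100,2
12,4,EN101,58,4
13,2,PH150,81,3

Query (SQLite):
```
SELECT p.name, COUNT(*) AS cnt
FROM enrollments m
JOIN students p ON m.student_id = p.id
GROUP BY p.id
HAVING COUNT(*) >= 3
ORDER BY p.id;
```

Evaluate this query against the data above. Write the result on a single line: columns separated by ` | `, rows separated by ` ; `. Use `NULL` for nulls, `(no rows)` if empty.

Jun | 3 ; Dana | 5 ; Sam | 4

Join each enrollments row to its students via student_id.
Group joined rows by students.id; compute COUNT(*) per group.
HAVING: keep groups with count ≥ 3.
  1: ids {6, 8, 9} → COUNT(*)=3
  2: ids {13} → COUNT(*)=1
  3: ids {2, 3, 5, 10, 11} → COUNT(*)=5
  4: ids {1, 4, 7, 12} → COUNT(*)=4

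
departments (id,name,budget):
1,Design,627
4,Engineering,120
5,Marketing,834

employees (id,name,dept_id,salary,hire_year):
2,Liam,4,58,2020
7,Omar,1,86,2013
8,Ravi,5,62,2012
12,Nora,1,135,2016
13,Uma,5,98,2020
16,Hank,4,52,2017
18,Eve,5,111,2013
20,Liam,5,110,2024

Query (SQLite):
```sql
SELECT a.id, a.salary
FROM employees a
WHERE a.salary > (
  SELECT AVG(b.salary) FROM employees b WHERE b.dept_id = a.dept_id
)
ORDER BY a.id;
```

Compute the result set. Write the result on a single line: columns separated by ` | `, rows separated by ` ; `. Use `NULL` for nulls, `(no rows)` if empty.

For each employees row a, compute AVG(salary) over rows sharing a.dept_id.
Keep row a if a.salary > that per-group AVG.
  dept_id=1: AVG(salary) = 110.5
  dept_id=4: AVG(salary) = 55.0
  dept_id=5: AVG(salary) = 95.25

2 | 58 ; 12 | 135 ; 13 | 98 ; 18 | 111 ; 20 | 110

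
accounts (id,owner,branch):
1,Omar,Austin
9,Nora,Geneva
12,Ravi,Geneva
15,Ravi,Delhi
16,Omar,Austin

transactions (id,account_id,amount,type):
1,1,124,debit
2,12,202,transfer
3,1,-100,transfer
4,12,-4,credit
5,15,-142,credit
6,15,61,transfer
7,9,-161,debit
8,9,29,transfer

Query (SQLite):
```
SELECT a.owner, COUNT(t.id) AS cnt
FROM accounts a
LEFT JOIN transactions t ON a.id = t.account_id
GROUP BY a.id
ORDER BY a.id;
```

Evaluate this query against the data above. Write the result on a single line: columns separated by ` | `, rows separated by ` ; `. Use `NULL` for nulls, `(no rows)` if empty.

LEFT JOIN keeps every accounts row; unmatched ones get NULL for transactions columns.
Group by accounts.id and compute COUNT(t.id). COUNT(col) of an all-NULL group is 0.
  1: ids {1, 3} → COUNT(t.id)=2
  9: ids {7, 8} → COUNT(t.id)=2
  12: ids {2, 4} → COUNT(t.id)=2
  15: ids {5, 6} → COUNT(t.id)=2
  16: ids {—} → COUNT(t.id)=0

Omar | 2 ; Nora | 2 ; Ravi | 2 ; Ravi | 2 ; Omar | 0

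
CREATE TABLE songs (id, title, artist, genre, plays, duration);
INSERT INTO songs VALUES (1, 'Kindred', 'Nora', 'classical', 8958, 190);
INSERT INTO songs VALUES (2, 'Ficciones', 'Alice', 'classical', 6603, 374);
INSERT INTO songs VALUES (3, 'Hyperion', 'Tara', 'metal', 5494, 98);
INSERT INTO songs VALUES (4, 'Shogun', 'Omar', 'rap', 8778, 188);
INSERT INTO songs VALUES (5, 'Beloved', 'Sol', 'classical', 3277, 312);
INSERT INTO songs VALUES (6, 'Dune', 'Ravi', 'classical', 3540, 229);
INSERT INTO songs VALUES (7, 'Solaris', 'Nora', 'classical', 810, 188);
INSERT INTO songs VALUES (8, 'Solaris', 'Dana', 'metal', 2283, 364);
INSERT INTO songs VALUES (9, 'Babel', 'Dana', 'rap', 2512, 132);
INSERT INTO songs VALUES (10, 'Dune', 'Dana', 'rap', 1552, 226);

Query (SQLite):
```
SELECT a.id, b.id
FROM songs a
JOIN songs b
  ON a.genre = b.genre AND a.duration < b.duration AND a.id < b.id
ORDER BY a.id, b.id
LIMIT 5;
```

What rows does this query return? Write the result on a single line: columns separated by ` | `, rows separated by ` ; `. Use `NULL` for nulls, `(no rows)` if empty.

1 | 2 ; 1 | 5 ; 1 | 6 ; 3 | 8 ; 4 | 10

Pairs (a,b) with same genre, a.duration < b.duration, a.id < b.id.
genre groups: classical:{1,2,5,6,7} metal:{3,8} rap:{4,9,10}
Ordered by (a.id, b.id); first 5.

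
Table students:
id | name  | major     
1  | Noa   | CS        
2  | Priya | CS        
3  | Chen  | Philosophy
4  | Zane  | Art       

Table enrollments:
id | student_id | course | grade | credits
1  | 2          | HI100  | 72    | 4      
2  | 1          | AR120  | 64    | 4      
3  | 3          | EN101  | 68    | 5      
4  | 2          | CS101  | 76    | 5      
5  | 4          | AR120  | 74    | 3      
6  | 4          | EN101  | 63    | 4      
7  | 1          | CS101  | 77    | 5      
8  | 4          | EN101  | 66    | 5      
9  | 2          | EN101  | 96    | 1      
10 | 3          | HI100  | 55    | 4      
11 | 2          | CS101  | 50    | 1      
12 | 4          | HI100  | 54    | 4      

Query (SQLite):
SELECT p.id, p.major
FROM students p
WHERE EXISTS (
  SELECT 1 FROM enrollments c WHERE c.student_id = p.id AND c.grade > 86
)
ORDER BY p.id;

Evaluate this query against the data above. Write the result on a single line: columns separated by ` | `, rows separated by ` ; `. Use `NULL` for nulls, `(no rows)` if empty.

2 | CS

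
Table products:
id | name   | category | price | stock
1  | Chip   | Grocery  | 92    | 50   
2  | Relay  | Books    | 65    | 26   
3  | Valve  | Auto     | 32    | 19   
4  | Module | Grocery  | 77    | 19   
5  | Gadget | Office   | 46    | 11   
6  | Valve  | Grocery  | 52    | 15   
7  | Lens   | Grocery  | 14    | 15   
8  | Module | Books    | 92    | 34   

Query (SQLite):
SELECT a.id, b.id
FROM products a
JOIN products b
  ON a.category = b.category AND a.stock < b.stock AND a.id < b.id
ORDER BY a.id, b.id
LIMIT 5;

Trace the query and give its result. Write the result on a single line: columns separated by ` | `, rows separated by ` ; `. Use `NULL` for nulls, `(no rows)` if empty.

Pairs (a,b) with same category, a.stock < b.stock, a.id < b.id.
category groups: Auto:{3} Books:{2,8} Grocery:{1,4,6,7} Office:{5}
Ordered by (a.id, b.id); first 5.

2 | 8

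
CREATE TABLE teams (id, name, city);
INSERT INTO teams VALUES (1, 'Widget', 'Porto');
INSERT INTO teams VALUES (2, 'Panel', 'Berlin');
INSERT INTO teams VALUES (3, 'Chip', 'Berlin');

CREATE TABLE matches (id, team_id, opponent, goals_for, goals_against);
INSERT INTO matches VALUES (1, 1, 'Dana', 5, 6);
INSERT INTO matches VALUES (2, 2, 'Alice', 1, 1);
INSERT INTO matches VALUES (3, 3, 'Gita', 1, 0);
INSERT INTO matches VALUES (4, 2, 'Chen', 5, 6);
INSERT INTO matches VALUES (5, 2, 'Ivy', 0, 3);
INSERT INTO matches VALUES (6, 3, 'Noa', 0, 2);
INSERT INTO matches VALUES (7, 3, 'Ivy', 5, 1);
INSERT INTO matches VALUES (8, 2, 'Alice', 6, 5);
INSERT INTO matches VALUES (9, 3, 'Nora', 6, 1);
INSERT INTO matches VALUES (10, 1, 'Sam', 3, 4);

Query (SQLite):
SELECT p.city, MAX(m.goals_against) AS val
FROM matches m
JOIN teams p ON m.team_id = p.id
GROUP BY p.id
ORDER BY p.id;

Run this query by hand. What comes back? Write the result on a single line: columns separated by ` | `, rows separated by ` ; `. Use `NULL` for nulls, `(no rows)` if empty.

Join each matches row to its teams via team_id.
Group joined rows by teams.id; compute MAX(m.goals_against) per group.
  1: ids {1, 10} → MAX(m.goals_against)=6
  2: ids {2, 4, 5, 8} → MAX(m.goals_against)=6
  3: ids {3, 6, 7, 9} → MAX(m.goals_against)=2

Porto | 6 ; Berlin | 6 ; Berlin | 2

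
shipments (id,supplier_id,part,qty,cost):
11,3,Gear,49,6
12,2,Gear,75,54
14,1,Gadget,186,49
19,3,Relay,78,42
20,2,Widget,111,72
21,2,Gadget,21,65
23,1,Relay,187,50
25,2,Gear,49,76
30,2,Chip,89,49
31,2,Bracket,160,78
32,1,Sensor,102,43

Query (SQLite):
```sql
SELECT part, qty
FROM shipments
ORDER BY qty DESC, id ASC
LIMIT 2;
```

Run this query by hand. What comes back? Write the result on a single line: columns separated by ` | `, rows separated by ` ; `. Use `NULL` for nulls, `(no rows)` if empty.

Relay | 187 ; Gadget | 186

Sort by qty desc, tiebreak id asc: (187, id=23), (186, id=14), (160, id=31), (111, id=20), (102, id=32) …. Take first 2.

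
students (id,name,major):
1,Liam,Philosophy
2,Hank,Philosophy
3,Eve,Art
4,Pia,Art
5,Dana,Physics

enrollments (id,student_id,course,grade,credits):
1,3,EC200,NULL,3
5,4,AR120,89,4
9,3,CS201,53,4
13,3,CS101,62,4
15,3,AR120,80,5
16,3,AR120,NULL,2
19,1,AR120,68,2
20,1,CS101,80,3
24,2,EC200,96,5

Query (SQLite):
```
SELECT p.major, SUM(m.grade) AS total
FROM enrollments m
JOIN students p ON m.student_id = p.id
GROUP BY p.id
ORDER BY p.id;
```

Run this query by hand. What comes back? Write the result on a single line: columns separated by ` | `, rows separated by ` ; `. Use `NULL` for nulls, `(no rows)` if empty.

Join each enrollments row to its students via student_id.
Group joined rows by students.id; compute SUM(m.grade) per group.
  1: ids {19, 20} → SUM(m.grade)=148
  2: ids {24} → SUM(m.grade)=96
  3: ids {1, 9, 13, 15, 16} → SUM(m.grade)=195
  4: ids {5} → SUM(m.grade)=89

Philosophy | 148 ; Philosophy | 96 ; Art | 195 ; Art | 89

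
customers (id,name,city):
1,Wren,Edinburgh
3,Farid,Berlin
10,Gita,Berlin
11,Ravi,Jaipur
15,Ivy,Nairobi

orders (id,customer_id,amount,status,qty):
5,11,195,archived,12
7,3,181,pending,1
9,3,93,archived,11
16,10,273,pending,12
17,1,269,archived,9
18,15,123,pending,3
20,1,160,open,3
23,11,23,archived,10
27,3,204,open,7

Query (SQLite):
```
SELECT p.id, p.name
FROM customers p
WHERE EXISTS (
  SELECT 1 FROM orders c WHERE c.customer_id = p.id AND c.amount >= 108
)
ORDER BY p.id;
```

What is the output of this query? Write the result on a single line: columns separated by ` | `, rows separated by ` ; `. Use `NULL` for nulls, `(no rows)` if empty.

1 | Wren ; 3 | Farid ; 10 | Gita ; 11 | Ravi ; 15 | Ivy

For each customers row, check whether any orders with matching customer_id has amount >= 108.
Keep rows where that is true.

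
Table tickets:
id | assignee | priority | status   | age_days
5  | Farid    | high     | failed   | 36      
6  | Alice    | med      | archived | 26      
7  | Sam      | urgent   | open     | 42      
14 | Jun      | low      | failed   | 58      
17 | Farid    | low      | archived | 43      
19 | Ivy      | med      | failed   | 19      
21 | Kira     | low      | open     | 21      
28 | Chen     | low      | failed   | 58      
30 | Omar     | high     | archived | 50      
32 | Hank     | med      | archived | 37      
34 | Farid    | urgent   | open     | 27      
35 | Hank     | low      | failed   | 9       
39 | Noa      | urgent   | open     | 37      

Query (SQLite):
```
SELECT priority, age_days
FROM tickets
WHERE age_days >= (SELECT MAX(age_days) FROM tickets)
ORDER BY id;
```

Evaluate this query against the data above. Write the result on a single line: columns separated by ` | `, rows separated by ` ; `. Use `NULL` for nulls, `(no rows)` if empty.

Scalar subquery: MAX(age_days) over all tickets rows = 58.
Keep rows where age_days >= that value.

low | 58 ; low | 58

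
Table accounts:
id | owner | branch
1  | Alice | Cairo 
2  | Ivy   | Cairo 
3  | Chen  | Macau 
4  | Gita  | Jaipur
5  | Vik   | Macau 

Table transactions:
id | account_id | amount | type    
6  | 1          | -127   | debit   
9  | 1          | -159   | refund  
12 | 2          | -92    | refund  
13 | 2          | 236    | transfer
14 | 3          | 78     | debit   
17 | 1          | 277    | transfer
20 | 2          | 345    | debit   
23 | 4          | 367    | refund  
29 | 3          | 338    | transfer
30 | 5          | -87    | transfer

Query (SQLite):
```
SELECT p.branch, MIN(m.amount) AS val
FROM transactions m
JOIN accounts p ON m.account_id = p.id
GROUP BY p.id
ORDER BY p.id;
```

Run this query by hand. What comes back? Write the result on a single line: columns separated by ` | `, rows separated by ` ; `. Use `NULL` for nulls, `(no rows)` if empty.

Join each transactions row to its accounts via account_id.
Group joined rows by accounts.id; compute MIN(m.amount) per group.
  1: ids {6, 9, 17} → MIN(m.amount)=-159
  2: ids {12, 13, 20} → MIN(m.amount)=-92
  3: ids {14, 29} → MIN(m.amount)=78
  4: ids {23} → MIN(m.amount)=367
  5: ids {30} → MIN(m.amount)=-87

Cairo | -159 ; Cairo | -92 ; Macau | 78 ; Jaipur | 367 ; Macau | -87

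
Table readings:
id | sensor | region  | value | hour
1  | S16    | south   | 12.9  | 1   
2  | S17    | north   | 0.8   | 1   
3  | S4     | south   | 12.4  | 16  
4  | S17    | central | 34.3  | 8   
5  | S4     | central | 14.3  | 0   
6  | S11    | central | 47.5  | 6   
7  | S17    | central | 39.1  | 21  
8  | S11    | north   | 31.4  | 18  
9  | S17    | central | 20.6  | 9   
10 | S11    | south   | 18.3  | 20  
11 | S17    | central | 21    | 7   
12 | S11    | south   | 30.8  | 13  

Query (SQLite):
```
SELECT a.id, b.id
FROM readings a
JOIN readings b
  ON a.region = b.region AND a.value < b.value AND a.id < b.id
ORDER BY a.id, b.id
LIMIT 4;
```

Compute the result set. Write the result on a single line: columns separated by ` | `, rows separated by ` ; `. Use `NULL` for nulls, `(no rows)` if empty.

Pairs (a,b) with same region, a.value < b.value, a.id < b.id.
region groups: central:{4,5,6,7,9,11} north:{2,8} south:{1,3,10,12}
Ordered by (a.id, b.id); first 4.

1 | 10 ; 1 | 12 ; 2 | 8 ; 3 | 10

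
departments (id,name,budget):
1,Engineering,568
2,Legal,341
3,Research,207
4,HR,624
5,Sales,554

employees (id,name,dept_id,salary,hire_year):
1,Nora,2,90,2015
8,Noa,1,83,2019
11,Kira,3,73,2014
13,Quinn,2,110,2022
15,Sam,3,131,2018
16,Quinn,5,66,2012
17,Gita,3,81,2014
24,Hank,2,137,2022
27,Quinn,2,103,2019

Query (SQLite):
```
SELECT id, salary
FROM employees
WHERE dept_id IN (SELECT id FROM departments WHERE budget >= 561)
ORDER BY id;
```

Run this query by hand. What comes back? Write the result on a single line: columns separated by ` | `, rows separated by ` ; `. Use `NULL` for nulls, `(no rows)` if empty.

8 | 83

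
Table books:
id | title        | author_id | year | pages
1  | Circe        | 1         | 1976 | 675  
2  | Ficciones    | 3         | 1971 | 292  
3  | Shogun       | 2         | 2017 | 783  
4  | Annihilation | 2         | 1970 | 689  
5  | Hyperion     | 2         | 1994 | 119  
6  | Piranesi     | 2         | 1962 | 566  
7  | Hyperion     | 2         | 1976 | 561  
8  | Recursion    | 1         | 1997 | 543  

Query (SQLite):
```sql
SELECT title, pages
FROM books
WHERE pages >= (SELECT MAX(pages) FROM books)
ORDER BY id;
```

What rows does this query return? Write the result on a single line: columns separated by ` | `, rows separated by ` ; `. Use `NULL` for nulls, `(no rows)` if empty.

Scalar subquery: MAX(pages) over all books rows = 783.
Keep rows where pages >= that value.

Shogun | 783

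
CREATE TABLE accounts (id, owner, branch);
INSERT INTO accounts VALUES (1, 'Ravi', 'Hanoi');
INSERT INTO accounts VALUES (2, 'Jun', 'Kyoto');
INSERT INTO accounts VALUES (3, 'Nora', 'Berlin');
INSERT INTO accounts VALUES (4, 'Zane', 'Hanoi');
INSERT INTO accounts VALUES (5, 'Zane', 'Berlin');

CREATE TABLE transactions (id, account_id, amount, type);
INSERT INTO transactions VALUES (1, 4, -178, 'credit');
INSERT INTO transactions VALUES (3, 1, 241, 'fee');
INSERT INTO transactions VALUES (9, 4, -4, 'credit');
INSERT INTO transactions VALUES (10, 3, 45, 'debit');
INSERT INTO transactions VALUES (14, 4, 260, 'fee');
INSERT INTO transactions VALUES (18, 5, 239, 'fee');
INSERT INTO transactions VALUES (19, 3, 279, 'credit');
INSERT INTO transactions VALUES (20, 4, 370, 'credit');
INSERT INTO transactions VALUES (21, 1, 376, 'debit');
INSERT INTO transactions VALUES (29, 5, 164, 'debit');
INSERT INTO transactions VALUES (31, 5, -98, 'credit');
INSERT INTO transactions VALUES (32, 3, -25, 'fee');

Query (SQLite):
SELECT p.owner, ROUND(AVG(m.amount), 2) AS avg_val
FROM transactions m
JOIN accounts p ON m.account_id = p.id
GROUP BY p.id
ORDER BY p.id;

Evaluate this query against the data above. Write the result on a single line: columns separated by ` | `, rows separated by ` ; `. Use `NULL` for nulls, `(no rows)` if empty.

Ravi | 308.5 ; Nora | 99.67 ; Zane | 112 ; Zane | 101.67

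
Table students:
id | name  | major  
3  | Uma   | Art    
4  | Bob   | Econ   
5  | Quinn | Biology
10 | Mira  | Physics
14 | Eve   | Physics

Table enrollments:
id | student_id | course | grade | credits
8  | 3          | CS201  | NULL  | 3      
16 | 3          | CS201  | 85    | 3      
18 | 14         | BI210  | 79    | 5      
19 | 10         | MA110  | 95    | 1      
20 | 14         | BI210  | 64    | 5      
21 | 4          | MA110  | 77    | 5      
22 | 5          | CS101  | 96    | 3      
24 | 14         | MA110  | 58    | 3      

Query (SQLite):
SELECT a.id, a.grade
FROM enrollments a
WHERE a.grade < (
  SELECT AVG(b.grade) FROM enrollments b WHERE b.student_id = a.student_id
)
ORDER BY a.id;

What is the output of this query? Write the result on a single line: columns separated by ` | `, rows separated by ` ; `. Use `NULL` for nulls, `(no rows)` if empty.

20 | 64 ; 24 | 58

For each enrollments row a, compute AVG(grade) over rows sharing a.student_id.
Keep row a if a.grade < that per-group AVG.
  student_id=3: AVG(grade) = 85.0
  student_id=4: AVG(grade) = 77.0
  student_id=5: AVG(grade) = 96.0
  student_id=10: AVG(grade) = 95.0
  student_id=14: AVG(grade) = 67.0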